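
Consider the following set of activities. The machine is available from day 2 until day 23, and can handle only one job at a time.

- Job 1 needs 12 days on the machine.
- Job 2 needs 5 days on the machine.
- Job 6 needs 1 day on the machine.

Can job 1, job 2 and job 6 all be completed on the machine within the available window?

Yes

The machine window is 23 − 2 = 21 days.
Running back to back, the jobs need 12 + 5 + 1 = 18 days on the machine.
Since 18 ≤ 21, they fit within the window.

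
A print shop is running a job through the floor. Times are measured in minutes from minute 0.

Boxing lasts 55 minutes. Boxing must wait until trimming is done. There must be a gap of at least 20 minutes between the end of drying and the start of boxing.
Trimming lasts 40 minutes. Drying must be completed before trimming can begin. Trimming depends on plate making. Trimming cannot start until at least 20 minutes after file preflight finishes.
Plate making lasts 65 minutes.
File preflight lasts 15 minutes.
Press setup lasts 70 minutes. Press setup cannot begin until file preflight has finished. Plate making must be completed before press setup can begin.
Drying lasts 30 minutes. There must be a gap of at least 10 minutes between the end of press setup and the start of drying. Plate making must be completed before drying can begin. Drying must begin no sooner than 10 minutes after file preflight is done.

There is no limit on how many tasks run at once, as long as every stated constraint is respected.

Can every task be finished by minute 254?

No

Nothing blocks plate making, so it runs from minute 0 to minute 65.
File preflight can start immediately at minute 0; it finishes at minute 15.
Press setup needs all of file preflight (finishes minute 15); plate making (finishes minute 65). That puts its earliest start at minute 65; it finishes at 65 + 70 = minute 135.
For drying: press setup (finishes minute 135, plus 10-minute gap → minute 145); plate making (finishes minute 65); file preflight (finishes minute 15, plus 10-minute gap → minute 25). Taking the maximum gives a start of minute 145, and it finishes at 145 + 30 = minute 175.
For trimming: drying (finishes minute 175); plate making (finishes minute 65); file preflight (finishes minute 15, plus 20-minute gap → minute 35). Taking the maximum gives a start of minute 175, and it finishes at 175 + 40 = minute 215.
Boxing cannot start until trimming (finishes minute 215); drying (finishes minute 175, plus 20-minute gap → minute 195). The controlling bound is minute 215, so boxing finishes at 215 + 55 = minute 270.
The earliest everything can be done is minute 270, which is after the deadline of 254, so it is not possible.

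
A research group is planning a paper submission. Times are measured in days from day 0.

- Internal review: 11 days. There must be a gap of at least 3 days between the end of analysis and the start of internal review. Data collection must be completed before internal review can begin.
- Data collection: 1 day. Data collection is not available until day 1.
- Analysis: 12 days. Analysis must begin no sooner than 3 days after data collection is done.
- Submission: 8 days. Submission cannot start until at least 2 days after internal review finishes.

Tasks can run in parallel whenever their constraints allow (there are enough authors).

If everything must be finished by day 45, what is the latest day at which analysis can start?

Submission has no dependents, so it just needs to finish by day 45. Starting by 45 − 8 = day 37 achieves that.
Internal review must finish before submission (must start by day 37, minus 2-day gap → day 35). With an 11-day duration, internal review must start by 35 − 11 = day 24.
Since internal review (must start by day 24, minus 3-day gap → day 21) depends on it, analysis must finish by day 21. Backing off its 12-day duration gives a latest start of day 9.

9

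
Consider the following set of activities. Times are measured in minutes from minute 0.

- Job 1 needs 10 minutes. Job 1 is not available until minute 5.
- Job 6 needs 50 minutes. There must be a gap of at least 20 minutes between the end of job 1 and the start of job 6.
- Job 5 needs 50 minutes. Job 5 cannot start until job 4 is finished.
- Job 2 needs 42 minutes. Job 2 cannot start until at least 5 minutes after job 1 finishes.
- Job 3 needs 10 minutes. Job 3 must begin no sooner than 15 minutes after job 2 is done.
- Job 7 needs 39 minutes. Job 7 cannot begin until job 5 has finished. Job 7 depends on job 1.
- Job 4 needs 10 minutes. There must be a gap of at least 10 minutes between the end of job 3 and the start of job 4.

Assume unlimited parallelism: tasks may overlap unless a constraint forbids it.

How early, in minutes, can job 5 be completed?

After its own release at minute 5, job 1 can start at minute 5 and finishes at minute 15.
Job 2 waits on job 1 (finishes minute 15, plus 5-minute gap → minute 20), so it starts at minute 20 and finishes at 20 + 42 = minute 62.
Job 3 cannot begin until job 2 (finishes minute 62, plus 15-minute gap → minute 77). It runs from minute 77 to 77 + 10 = minute 87.
Job 4 cannot begin until job 3 (finishes minute 87, plus 10-minute gap → minute 97). It runs from minute 97 to 97 + 10 = minute 107.
After job 4 (finishes minute 107), job 5 can start at minute 107 and finishes at minute 157.

157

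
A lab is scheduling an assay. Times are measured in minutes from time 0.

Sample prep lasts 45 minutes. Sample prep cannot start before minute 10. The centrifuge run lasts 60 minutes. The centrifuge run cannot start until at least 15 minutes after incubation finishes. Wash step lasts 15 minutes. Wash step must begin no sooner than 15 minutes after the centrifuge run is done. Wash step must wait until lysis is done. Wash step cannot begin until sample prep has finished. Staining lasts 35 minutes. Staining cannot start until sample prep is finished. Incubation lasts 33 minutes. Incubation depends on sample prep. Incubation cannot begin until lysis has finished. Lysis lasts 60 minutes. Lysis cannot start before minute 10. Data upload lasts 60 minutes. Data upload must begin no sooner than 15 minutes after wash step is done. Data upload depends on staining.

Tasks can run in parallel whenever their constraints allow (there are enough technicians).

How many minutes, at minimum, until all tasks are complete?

Lysis cannot begin until its own release at minute 10. It runs from minute 10 to 10 + 60 = minute 70.
After its own release at minute 10, sample prep can start at minute 10 and finishes at minute 55.
After sample prep (finishes minute 55), staining can start at minute 55 and finishes at minute 90.
Incubation cannot start until sample prep (finishes minute 55); lysis (finishes minute 70). The controlling bound is minute 70, so incubation finishes at 70 + 33 = minute 103.
After incubation (finishes minute 103, plus 15-minute gap → minute 118), the centrifuge run can start at minute 118 and finishes at minute 178.
Wash step needs all of the centrifuge run (finishes minute 178, plus 15-minute gap → minute 193); lysis (finishes minute 70); sample prep (finishes minute 55). That puts its earliest start at minute 193; it finishes at 193 + 15 = minute 208.
Data upload cannot start until wash step (finishes minute 208, plus 15-minute gap → minute 223); staining (finishes minute 90). The controlling bound is minute 223, so data upload finishes at 223 + 60 = minute 283.
All tasks are finished once the last one completes. Finish times: Sample prep at 55, Lysis at 70, Incubation at 103, The centrifuge run at 178, Wash step at 208, Staining at 90, Data upload at 283. The latest is minute 283.

283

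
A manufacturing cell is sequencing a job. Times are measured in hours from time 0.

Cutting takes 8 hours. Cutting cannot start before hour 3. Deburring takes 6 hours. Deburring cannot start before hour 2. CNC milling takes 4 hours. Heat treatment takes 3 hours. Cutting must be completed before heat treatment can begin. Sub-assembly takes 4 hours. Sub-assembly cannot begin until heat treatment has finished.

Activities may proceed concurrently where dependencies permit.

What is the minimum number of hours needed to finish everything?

18

CNC milling can start immediately at hour 0; it finishes at hour 4.
After its own release at hour 2, deburring can start at hour 2 and finishes at hour 8.
Cutting waits on its own release at hour 3, so it starts at hour 3 and finishes at 3 + 8 = hour 11.
Heat treatment cannot begin until cutting (finishes hour 11). It runs from hour 11 to 11 + 3 = hour 14.
Sub-assembly cannot begin until heat treatment (finishes hour 14). It runs from hour 14 to 14 + 4 = hour 18.
All tasks are finished once the last one completes. Finish times: Cutting at 11, Deburring at 8, CNC milling at 4, Heat treatment at 14, Sub-assembly at 18. The latest is hour 18.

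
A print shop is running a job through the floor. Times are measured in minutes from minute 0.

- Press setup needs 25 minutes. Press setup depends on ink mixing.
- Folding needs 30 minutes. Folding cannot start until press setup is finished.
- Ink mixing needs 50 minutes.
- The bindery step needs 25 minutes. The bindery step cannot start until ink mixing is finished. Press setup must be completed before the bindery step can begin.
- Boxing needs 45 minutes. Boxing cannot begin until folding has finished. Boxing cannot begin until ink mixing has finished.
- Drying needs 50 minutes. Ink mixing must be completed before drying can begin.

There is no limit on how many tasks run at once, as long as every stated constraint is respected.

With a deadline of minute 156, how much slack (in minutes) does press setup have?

6

Nothing blocks ink mixing, so it runs from minute 0 to minute 50.
After ink mixing (finishes minute 50), press setup can start at minute 50 and finishes at minute 75.

Working backward from the deadline:
Boxing has no dependents, so it just needs to finish by minute 156. Starting by 156 − 45 = minute 111 achieves that.
Since boxing (must start by minute 111) depends on it, folding must finish by minute 111. Backing off its 30-minute duration gives a latest start of minute 81.
Nothing follows the bindery step; the deadline of minute 156 is its only limit. It must start by 156 − 25 = minute 131.
For press setup: folding (must start by minute 81); the bindery step (must start by minute 131). The most restrictive is minute 81; with a 25-minute duration, press setup must start by minute 56.
So press setup can start as early as minute 50 and as late as minute 56, giving 56 − 50 = 6 minutes of slack.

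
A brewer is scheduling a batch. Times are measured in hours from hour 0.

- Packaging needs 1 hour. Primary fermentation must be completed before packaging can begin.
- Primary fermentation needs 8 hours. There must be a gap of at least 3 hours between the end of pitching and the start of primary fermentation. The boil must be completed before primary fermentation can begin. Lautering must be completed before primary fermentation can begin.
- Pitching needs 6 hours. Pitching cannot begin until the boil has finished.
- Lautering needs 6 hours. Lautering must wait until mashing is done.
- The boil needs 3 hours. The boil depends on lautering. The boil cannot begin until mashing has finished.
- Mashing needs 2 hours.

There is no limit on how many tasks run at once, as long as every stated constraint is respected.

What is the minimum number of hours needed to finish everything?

29

Mashing has no prerequisites, so it starts at hour 0 and finishes at hour 2.
Lautering waits on mashing (finishes hour 2), so it starts at hour 2 and finishes at 2 + 6 = hour 8.
The boil has to wait for lautering (finishes hour 8); mashing (finishes hour 2). The latest of these is hour 8, so the boil runs hour 8 to 8 + 3 = hour 11.
Pitching waits on the boil (finishes hour 11), so it starts at hour 11 and finishes at 11 + 6 = hour 17.
Primary fermentation needs all of pitching (finishes hour 17, plus 3-hour gap → hour 20); the boil (finishes hour 11); lautering (finishes hour 8). That puts its earliest start at hour 20; it finishes at 20 + 8 = hour 28.
After primary fermentation (finishes hour 28), packaging can start at hour 28 and finishes at hour 29.
All tasks are finished once the last one completes. Finish times: Mashing at 2, Lautering at 8, The boil at 11, Pitching at 17, Primary fermentation at 28, Packaging at 29. The latest is hour 29.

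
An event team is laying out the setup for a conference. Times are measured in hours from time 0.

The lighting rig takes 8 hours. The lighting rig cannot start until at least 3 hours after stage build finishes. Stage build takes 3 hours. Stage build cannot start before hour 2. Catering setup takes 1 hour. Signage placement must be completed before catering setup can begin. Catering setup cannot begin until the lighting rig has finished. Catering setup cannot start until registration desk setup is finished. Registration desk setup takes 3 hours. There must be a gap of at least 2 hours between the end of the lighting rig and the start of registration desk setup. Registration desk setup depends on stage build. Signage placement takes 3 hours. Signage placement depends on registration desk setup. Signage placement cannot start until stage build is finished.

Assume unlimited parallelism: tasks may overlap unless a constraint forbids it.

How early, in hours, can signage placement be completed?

24

Stage build waits on its own release at hour 2, so it starts at hour 2 and finishes at 2 + 3 = hour 5.
The lighting rig waits on stage build (finishes hour 5, plus 3-hour gap → hour 8), so it starts at hour 8 and finishes at 8 + 8 = hour 16.
Registration desk setup needs all of the lighting rig (finishes hour 16, plus 2-hour gap → hour 18); stage build (finishes hour 5). That puts its earliest start at hour 18; it finishes at 18 + 3 = hour 21.
Signage placement has to wait for registration desk setup (finishes hour 21); stage build (finishes hour 5). The latest of these is hour 21, so signage placement runs hour 21 to 21 + 3 = hour 24.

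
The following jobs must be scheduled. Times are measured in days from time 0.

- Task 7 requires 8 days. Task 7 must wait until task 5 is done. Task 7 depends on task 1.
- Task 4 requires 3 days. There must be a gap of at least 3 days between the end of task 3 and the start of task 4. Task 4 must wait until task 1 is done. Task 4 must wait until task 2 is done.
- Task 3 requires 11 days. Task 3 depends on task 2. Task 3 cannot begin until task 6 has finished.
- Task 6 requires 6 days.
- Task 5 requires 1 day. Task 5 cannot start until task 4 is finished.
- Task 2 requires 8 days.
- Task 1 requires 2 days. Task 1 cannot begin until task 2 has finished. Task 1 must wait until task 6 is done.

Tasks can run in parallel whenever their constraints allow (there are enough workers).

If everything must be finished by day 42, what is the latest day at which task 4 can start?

30

Nothing follows task 7; the deadline of day 42 is its only limit. It must start by 42 − 8 = day 34.
Task 5 must finish before task 7 (must start by day 34). With a 1-day duration, task 5 must start by 34 − 1 = day 33.
Since task 5 (must start by day 33) depends on it, task 4 must finish by day 33. Backing off its 3-day duration gives a latest start of day 30.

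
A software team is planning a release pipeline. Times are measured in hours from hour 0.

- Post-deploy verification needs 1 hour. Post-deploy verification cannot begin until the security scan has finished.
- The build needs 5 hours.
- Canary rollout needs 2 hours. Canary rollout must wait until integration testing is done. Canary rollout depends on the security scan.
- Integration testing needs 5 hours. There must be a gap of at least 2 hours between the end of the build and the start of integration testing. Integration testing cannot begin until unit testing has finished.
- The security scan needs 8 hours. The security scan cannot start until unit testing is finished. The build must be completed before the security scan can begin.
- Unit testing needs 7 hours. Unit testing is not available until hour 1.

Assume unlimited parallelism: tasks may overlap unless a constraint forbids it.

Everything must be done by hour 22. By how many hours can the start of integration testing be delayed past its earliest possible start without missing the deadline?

Unit testing waits on its own release at hour 1, so it starts at hour 1 and finishes at 1 + 7 = hour 8.
The build has no prerequisites, so it starts at hour 0 and finishes at hour 5.
For integration testing: the build (finishes hour 5, plus 2-hour gap → hour 7); unit testing (finishes hour 8). Taking the maximum gives a start of hour 8, and it finishes at 8 + 5 = hour 13.

Working backward from the deadline:
Canary rollout must finish by hour 22; it takes 2 hours, so it must start by 22 − 2 = hour 20.
Since canary rollout (must start by hour 20) depends on it, integration testing must finish by hour 20. Backing off its 5-hour duration gives a latest start of hour 15.
So integration testing can start as early as hour 8 and as late as hour 15, giving 15 − 8 = 7 hours of slack.

7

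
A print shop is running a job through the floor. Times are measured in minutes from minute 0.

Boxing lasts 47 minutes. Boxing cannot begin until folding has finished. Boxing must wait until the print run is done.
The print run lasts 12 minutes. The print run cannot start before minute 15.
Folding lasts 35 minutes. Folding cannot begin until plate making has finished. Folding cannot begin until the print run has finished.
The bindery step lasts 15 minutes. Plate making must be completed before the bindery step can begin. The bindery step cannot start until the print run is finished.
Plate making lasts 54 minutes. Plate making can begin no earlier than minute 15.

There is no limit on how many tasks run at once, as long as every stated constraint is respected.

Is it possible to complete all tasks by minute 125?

After its own release at minute 15, the print run can start at minute 15 and finishes at minute 27.
Plate making cannot begin until its own release at minute 15. It runs from minute 15 to 15 + 54 = minute 69.
For the bindery step: plate making (finishes minute 69); the print run (finishes minute 27). Taking the maximum gives a start of minute 69, and it finishes at 69 + 15 = minute 84.
Folding cannot start until plate making (finishes minute 69); the print run (finishes minute 27). The controlling bound is minute 69, so folding finishes at 69 + 35 = minute 104.
For boxing: folding (finishes minute 104); the print run (finishes minute 27). Taking the maximum gives a start of minute 104, and it finishes at 104 + 47 = minute 151.
The earliest everything can be done is minute 151, which is after the deadline of 125, so it is not possible.

No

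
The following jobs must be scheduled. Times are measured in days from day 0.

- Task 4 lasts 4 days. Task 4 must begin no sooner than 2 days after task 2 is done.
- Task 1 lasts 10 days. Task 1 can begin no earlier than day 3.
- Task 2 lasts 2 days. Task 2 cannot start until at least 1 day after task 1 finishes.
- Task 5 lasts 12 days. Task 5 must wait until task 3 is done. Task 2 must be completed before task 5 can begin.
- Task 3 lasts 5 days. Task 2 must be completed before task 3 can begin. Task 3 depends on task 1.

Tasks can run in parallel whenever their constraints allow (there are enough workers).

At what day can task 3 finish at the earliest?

21

Task 1 cannot begin until its own release at day 3. It runs from day 3 to 3 + 10 = day 13.
Task 2 waits on task 1 (finishes day 13, plus 1-day gap → day 14), so it starts at day 14 and finishes at 14 + 2 = day 16.
Task 3 needs all of task 2 (finishes day 16); task 1 (finishes day 13). That puts its earliest start at day 16; it finishes at 16 + 5 = day 21.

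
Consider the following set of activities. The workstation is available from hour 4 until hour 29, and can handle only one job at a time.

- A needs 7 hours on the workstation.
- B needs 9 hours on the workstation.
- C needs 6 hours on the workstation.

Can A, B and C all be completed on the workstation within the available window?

The workstation window is 29 − 4 = 25 hours.
Running back to back, the jobs need 7 + 9 + 6 = 22 hours on the workstation.
Since 22 ≤ 25, they fit within the window.

Yes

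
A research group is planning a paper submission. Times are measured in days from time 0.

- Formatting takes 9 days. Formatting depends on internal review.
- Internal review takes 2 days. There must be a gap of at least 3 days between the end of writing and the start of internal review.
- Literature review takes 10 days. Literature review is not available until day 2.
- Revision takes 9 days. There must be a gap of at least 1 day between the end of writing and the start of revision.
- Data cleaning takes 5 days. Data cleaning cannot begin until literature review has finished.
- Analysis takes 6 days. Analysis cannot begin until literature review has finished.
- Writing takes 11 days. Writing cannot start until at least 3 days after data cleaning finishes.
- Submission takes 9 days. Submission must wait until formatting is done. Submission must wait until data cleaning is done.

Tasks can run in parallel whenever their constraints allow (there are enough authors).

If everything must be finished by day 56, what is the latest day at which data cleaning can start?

To finish by day 56, submission (duration 9) must start no later than day 47.
Formatting feeds into submission (must start by day 47); so formatting must finish by day 47 and therefore start by day 38.
Since formatting (must start by day 38) depends on it, internal review must finish by day 38. Backing off its 2-day duration gives a latest start of day 36.
To finish by day 56, revision (duration 9) must start no later than day 47.
For writing: internal review (must start by day 36, minus 3-day gap → day 33); revision (must start by day 47, minus 1-day gap → day 46). The most restrictive is day 33; with an 11-day duration, writing must start by day 22.
Data cleaning has several dependents: writing (must start by day 22, minus 3-day gap → day 19); submission (must start by day 47). The earliest of those limits is day 19, so data cleaning must start by 19 − 5 = day 14.

14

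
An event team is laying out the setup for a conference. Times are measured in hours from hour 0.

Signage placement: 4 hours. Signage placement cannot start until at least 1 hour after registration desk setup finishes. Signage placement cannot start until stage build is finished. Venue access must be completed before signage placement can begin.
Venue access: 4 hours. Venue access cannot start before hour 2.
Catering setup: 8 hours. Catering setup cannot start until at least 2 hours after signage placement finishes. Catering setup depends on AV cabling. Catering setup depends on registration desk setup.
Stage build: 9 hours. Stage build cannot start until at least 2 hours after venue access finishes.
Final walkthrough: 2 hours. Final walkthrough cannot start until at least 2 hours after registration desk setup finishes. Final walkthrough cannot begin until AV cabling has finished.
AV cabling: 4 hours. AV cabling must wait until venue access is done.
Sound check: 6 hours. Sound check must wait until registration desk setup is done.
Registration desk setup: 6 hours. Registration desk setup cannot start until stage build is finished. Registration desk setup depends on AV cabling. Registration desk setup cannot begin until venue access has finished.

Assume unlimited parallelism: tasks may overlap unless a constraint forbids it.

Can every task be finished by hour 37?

Venue access cannot begin until its own release at hour 2. It runs from hour 2 to 2 + 4 = hour 6.
AV cabling waits on venue access (finishes hour 6), so it starts at hour 6 and finishes at 6 + 4 = hour 10.
After venue access (finishes hour 6, plus 2-hour gap → hour 8), stage build can start at hour 8 and finishes at hour 17.
Registration desk setup cannot start until stage build (finishes hour 17); AV cabling (finishes hour 10); venue access (finishes hour 6). The controlling bound is hour 17, so registration desk setup finishes at 17 + 6 = hour 23.
Final walkthrough cannot start until registration desk setup (finishes hour 23, plus 2-hour gap → hour 25); AV cabling (finishes hour 10). The controlling bound is hour 25, so final walkthrough finishes at 25 + 2 = hour 27.
After registration desk setup (finishes hour 23), sound check can start at hour 23 and finishes at hour 29.
For signage placement: registration desk setup (finishes hour 23, plus 1-hour gap → hour 24); stage build (finishes hour 17); venue access (finishes hour 6). Taking the maximum gives a start of hour 24, and it finishes at 24 + 4 = hour 28.
Catering setup cannot start until signage placement (finishes hour 28, plus 2-hour gap → hour 30); AV cabling (finishes hour 10); registration desk setup (finishes hour 23). The controlling bound is hour 30, so catering setup finishes at 30 + 8 = hour 38.
The earliest everything can be done is hour 38, which is after the deadline of 37, so it is not possible.

No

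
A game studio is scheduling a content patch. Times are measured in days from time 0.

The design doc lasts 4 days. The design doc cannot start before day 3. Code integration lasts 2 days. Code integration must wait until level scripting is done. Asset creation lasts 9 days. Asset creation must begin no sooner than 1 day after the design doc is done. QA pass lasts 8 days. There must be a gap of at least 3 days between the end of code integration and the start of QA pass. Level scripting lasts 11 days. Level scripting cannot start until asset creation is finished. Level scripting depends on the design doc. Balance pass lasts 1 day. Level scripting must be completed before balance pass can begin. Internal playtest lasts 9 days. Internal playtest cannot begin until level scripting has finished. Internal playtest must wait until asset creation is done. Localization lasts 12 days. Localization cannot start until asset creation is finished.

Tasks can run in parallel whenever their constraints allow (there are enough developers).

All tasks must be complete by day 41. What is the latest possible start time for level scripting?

QA pass has no dependents, so it just needs to finish by day 41. Starting by 41 − 8 = day 33 achieves that.
Since QA pass (must start by day 33, minus 3-day gap → day 30) depends on it, code integration must finish by day 30. Backing off its 2-day duration gives a latest start of day 28.
Nothing follows internal playtest; the deadline of day 41 is its only limit. It must start by 41 − 9 = day 32.
Nothing follows balance pass; the deadline of day 41 is its only limit. It must start by 41 − 1 = day 40.
Level scripting must finish in time for code integration (must start by day 28); internal playtest (must start by day 32); balance pass (must start by day 40). The tightest is day 28, so level scripting must start by 28 − 11 = day 17.

17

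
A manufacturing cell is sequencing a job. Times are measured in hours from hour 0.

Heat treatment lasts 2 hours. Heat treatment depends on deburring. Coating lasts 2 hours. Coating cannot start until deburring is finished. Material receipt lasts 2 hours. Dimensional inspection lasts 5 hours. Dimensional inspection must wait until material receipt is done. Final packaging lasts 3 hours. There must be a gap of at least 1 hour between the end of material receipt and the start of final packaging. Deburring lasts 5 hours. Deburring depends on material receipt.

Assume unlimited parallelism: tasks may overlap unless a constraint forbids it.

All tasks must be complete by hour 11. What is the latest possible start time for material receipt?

Heat treatment has no dependents, so it just needs to finish by hour 11. Starting by 11 − 2 = hour 9 achieves that.
Coating has no dependents, so it just needs to finish by hour 11. Starting by 11 − 2 = hour 9 achieves that.
Deburring must finish in time for heat treatment (must start by hour 9); coating (must start by hour 9). The tightest is hour 9, so deburring must start by 9 − 5 = hour 4.
To finish by hour 11, dimensional inspection (duration 5) must start no later than hour 6.
To finish by hour 11, final packaging (duration 3) must start no later than hour 8.
Material receipt has several dependents: deburring (must start by hour 4); dimensional inspection (must start by hour 6); final packaging (must start by hour 8, minus 1-hour gap → hour 7). The earliest of those limits is hour 4, so material receipt must start by 4 − 2 = hour 2.

2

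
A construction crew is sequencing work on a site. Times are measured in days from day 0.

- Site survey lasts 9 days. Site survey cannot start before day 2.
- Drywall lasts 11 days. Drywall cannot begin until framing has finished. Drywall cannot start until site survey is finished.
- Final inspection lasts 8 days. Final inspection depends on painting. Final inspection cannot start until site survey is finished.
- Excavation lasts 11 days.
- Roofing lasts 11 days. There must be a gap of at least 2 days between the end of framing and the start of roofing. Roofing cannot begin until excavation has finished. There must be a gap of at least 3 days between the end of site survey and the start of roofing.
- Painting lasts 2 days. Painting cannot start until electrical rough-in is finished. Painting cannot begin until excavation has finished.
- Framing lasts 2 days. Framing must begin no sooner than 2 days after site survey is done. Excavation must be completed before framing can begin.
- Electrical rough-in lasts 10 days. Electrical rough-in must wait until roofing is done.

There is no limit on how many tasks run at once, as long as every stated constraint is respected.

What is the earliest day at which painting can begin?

38

Nothing blocks excavation, so it runs from day 0 to day 11.
Site survey waits on its own release at day 2, so it starts at day 2 and finishes at 2 + 9 = day 11.
Framing has to wait for site survey (finishes day 11, plus 2-day gap → day 13); excavation (finishes day 11). The latest of these is day 13, so framing runs day 13 to 13 + 2 = day 15.
Roofing has to wait for framing (finishes day 15, plus 2-day gap → day 17); excavation (finishes day 11); site survey (finishes day 11, plus 3-day gap → day 14). The latest of these is day 17, so roofing runs day 17 to 17 + 11 = day 28.
After roofing (finishes day 28), electrical rough-in can start at day 28 and finishes at day 38.
Painting waits on electrical rough-in (finishes day 38); excavation (finishes day 11). The latest of these is day 38, which is the earliest painting can start.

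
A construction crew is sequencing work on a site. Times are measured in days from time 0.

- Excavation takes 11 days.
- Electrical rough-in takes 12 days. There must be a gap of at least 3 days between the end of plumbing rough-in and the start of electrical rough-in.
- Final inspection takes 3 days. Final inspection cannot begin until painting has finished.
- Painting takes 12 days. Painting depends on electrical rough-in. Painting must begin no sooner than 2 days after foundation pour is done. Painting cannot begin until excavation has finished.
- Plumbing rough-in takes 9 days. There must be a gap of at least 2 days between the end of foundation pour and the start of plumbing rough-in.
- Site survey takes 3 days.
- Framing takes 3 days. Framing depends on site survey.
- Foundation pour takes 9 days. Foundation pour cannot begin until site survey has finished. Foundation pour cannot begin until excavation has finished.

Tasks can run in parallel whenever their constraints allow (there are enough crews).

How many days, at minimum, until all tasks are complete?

61

Excavation can start immediately at day 0; it finishes at day 11.
Site survey has no prerequisites, so it starts at day 0 and finishes at day 3.
Framing cannot begin until site survey (finishes day 3). It runs from day 3 to 3 + 3 = day 6.
For foundation pour: site survey (finishes day 3); excavation (finishes day 11). Taking the maximum gives a start of day 11, and it finishes at 11 + 9 = day 20.
Plumbing rough-in cannot begin until foundation pour (finishes day 20, plus 2-day gap → day 22). It runs from day 22 to 22 + 9 = day 31.
Electrical rough-in waits on plumbing rough-in (finishes day 31, plus 3-day gap → day 34), so it starts at day 34 and finishes at 34 + 12 = day 46.
Painting cannot start until electrical rough-in (finishes day 46); foundation pour (finishes day 20, plus 2-day gap → day 22); excavation (finishes day 11). The controlling bound is day 46, so painting finishes at 46 + 12 = day 58.
Final inspection waits on painting (finishes day 58), so it starts at day 58 and finishes at 58 + 3 = day 61.
All tasks are finished once the last one completes. Finish times: Site survey at 3, Excavation at 11, Foundation pour at 20, Framing at 6, Plumbing rough-in at 31, Electrical rough-in at 46, Painting at 58, Final inspection at 61. The latest is day 61.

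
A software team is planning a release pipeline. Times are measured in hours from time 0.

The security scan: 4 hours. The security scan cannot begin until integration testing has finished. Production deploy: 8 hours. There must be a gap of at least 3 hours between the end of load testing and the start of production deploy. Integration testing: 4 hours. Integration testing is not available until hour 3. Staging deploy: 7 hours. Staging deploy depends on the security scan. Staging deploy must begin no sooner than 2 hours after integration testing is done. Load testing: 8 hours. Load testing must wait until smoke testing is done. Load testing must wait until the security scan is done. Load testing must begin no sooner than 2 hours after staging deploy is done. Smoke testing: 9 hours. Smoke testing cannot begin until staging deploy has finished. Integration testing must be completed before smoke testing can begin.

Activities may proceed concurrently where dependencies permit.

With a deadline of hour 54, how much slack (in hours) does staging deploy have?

After its own release at hour 3, integration testing can start at hour 3 and finishes at hour 7.
The security scan waits on integration testing (finishes hour 7), so it starts at hour 7 and finishes at 7 + 4 = hour 11.
Staging deploy cannot start until the security scan (finishes hour 11); integration testing (finishes hour 7, plus 2-hour gap → hour 9). The controlling bound is hour 11, so staging deploy finishes at 11 + 7 = hour 18.

Working backward from the deadline:
Nothing follows production deploy; the deadline of hour 54 is its only limit. It must start by 54 − 8 = hour 46.
Load testing must finish before production deploy (must start by hour 46, minus 3-hour gap → hour 43). With an 8-hour duration, load testing must start by 43 − 8 = hour 35.
Smoke testing feeds into load testing (must start by hour 35); so smoke testing must finish by hour 35 and therefore start by hour 26.
Staging deploy feeds smoke testing (must start by hour 26); load testing (must start by hour 35, minus 2-hour gap → hour 33). Taking the minimum, staging deploy must finish by hour 26 and start by 26 − 7 = hour 19.
So staging deploy can start as early as hour 11 and as late as hour 19, giving 19 − 11 = 8 hours of slack.

8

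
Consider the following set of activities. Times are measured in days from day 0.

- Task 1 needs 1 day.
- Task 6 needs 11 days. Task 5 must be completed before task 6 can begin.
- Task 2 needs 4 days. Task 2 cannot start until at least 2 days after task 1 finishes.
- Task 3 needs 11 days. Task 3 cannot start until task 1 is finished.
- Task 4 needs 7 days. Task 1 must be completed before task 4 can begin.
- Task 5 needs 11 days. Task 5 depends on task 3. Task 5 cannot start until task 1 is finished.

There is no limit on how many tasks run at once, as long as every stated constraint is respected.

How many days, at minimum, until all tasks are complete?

34

Task 1 has no prerequisites, so it starts at day 0 and finishes at day 1.
Task 4 cannot begin until task 1 (finishes day 1). It runs from day 1 to 1 + 7 = day 8.
Task 3 waits on task 1 (finishes day 1), so it starts at day 1 and finishes at 1 + 11 = day 12.
Task 5 needs all of task 3 (finishes day 12); task 1 (finishes day 1). That puts its earliest start at day 12; it finishes at 12 + 11 = day 23.
After task 5 (finishes day 23), task 6 can start at day 23 and finishes at day 34.
After task 1 (finishes day 1, plus 2-day gap → day 3), task 2 can start at day 3 and finishes at day 7.
All tasks are finished once the last one completes. Finish times: Task 1 at 1, Task 2 at 7, Task 3 at 12, Task 4 at 8, Task 5 at 23, Task 6 at 34. The latest is day 34.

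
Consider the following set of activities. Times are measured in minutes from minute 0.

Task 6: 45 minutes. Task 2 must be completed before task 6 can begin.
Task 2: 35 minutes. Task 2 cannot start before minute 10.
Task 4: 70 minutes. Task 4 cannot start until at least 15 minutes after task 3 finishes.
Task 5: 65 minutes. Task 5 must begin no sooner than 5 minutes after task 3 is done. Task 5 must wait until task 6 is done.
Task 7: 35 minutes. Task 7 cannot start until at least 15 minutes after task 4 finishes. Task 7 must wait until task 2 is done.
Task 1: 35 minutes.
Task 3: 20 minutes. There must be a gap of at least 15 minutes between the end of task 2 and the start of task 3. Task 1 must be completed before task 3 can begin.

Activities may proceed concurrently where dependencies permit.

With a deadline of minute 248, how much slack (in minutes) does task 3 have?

33

After its own release at minute 10, task 2 can start at minute 10 and finishes at minute 45.
Task 1 has no prerequisites, so it starts at minute 0 and finishes at minute 35.
Task 3 needs all of task 2 (finishes minute 45, plus 15-minute gap → minute 60); task 1 (finishes minute 35). That puts its earliest start at minute 60; it finishes at 60 + 20 = minute 80.

Working backward from the deadline:
Task 7 must finish by minute 248; it takes 35 minutes, so it must start by 248 − 35 = minute 213.
Task 4 has to be done before task 7 (must start by minute 213, minus 15-minute gap → minute 198). That means finishing by minute 198, i.e. starting by 198 − 70 = minute 128.
Nothing follows task 5; the deadline of minute 248 is its only limit. It must start by 248 − 65 = minute 183.
Task 3 must finish in time for task 4 (must start by minute 128, minus 15-minute gap → minute 113); task 5 (must start by minute 183, minus 5-minute gap → minute 178). The tightest is minute 113, so task 3 must start by 113 − 20 = minute 93.
So task 3 can start as early as minute 60 and as late as minute 93, giving 93 − 60 = 33 minutes of slack.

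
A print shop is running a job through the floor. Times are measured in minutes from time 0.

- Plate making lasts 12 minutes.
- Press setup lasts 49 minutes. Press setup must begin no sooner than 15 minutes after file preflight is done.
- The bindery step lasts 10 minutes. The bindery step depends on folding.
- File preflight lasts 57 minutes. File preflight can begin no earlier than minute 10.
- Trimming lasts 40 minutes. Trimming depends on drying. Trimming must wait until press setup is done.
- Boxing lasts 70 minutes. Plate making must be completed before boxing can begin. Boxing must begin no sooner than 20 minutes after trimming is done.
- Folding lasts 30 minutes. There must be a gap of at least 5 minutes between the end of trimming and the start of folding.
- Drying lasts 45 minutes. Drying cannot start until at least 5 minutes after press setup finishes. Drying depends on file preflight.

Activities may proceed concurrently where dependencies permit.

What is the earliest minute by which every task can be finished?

311

Plate making has no prerequisites, so it starts at minute 0 and finishes at minute 12.
After its own release at minute 10, file preflight can start at minute 10 and finishes at minute 67.
Press setup cannot begin until file preflight (finishes minute 67, plus 15-minute gap → minute 82). It runs from minute 82 to 82 + 49 = minute 131.
Drying has to wait for press setup (finishes minute 131, plus 5-minute gap → minute 136); file preflight (finishes minute 67). The latest of these is minute 136, so drying runs minute 136 to 136 + 45 = minute 181.
For trimming: drying (finishes minute 181); press setup (finishes minute 131). Taking the maximum gives a start of minute 181, and it finishes at 181 + 40 = minute 221.
Boxing cannot start until plate making (finishes minute 12); trimming (finishes minute 221, plus 20-minute gap → minute 241). The controlling bound is minute 241, so boxing finishes at 241 + 70 = minute 311.
After trimming (finishes minute 221, plus 5-minute gap → minute 226), folding can start at minute 226 and finishes at minute 256.
The bindery step cannot begin until folding (finishes minute 256). It runs from minute 256 to 256 + 10 = minute 266.
All tasks are finished once the last one completes. Finish times: File preflight at 67, Plate making at 12, Press setup at 131, Drying at 181, Trimming at 221, Folding at 256, The bindery step at 266, Boxing at 311. The latest is minute 311.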